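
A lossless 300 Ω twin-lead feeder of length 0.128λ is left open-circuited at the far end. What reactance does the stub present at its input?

X_in ≈ -289 Ω (capacitive)

βl = 2π × 0.128 = 46.1°
tan(βl) = 1.04
For an open-circuited stub, Z_in = −jZ_0·cot(βl) = −jZ_0/tan(βl)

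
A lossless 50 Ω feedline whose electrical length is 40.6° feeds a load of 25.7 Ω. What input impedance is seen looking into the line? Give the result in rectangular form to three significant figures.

Z_in ≈ 37.3 + j26.4 Ω

tan(βl) = tan(40.6°) = 0.857
Z_in = Z_0·(Z_L + jZ_0·tanβl)/(Z_0 + jZ_L·tanβl)
     = 50·(25.7 + j42.9)/(50 + j22)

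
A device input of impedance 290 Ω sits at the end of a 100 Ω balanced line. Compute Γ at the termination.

Γ = (Z_L − Z_0)/(Z_L + Z_0) = (290 − 100)/(290 + 100) = 190/390

Γ = 0.487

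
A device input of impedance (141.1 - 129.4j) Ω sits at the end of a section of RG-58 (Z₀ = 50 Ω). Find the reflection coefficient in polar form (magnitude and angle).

Γ = (Z_L − Z_0)/(Z_L + Z_0) = (91.1 − j129.4)/(191.1 − j129.4)
|Γ| = 158/231 = 0.686

Γ ≈ 0.686 ∠ -20.8°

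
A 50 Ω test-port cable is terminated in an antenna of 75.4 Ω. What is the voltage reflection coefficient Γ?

Γ = (Z_L − Z_0)/(Z_L + Z_0) = (75.4 − 50)/(75.4 + 50) = 25.4/125.4

Γ = 0.203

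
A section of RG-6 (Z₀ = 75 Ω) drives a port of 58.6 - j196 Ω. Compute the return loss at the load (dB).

RL ≈ 1.63 dB

Γ = (-16.4 − j196)/(133.6 − j196), |Γ| = 0.829
RL = −20·log₁₀|Γ| = −20·log₁₀(0.829)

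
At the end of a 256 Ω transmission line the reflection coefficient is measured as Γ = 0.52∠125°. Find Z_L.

Z_L ≈ 100 + j117 Ω

Z_L = Z_0·(1 + Γ)/(1 − Γ) = 256·(0.702 + j0.426)/(1.3 − j0.426)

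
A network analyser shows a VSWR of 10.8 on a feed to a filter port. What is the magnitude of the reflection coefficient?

|Γ| ≈ 0.831

|Γ| = (S − 1)/(S + 1) = (10.8 − 1)/(10.8 + 1) = 9.8/11.8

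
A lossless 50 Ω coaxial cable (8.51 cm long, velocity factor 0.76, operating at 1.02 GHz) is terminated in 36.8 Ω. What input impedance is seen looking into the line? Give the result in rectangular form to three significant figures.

Z_in ≈ 46.7 − j14.5 Ω

λ = v/f = 0.76·c / 1.02 GHz = 0.224 m
βl = 2π·l/λ = 2π × 0.381 = 137°
tan(βl) = tan(137°) = -0.931
Z_in = Z_0·(Z_L + jZ_0·tanβl)/(Z_0 + jZ_L·tanβl)
     = 50·(36.8 − j46.5)/(50 − j34.2)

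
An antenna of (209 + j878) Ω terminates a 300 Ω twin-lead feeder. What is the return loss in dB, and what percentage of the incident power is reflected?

Γ = (-91 + j878)/(509 + j878), |Γ| = 0.87
RL = −20·log₁₀(0.87) = 1.21 dB
P_refl/P_inc = |Γ|² = 0.756

RL ≈ 1.21 dB; 75.6% of incident power reflected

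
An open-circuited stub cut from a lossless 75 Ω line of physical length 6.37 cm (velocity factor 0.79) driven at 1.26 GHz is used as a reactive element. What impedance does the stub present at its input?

Z_in ≈ +j46.7 Ω

λ = v/f = 0.79·c / 1.26 GHz = 0.188 m
βl = 2π·l/λ = 2π × 0.339 = 122°
tan(βl) = -1.61
For an open-circuited stub, Z_in = −jZ_0·cot(βl) = −jZ_0/tan(βl)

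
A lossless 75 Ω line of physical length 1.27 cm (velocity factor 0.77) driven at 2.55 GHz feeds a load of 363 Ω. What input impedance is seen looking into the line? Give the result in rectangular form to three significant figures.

λ = v/f = 0.77·c / 2.55 GHz = 0.0906 m
βl = 2π·l/λ = 2π × 0.14 = 50.5°
tan(βl) = tan(50.5°) = 1.21
Z_in = Z_0·(Z_L + jZ_0·tanβl)/(Z_0 + jZ_L·tanβl)
     = 75·(363 + j90.9)/(75 + j440)

Z_in ≈ 25.3 − j57.6 Ω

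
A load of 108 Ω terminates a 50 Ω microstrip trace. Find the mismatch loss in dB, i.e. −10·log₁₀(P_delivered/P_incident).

mismatch loss ≈ 0.629 dB

Γ = (108 − 50)/(108 + 50) = 0.367
|Γ|² = 0.135, so P_del/P_inc = 1 − |Γ|² = 0.865
ML = −10·log₁₀(1 − |Γ|²)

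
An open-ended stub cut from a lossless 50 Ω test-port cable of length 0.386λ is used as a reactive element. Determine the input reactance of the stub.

βl = 2π × 0.386 = 139°
tan(βl) = -0.871
For an open-ended stub, Z_in = −jZ_0·cot(βl) = −jZ_0/tan(βl)

X_in ≈ 57.4 Ω (inductive)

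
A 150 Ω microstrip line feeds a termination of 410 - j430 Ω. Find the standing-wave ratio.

VSWR ≈ 5.94

Γ = (Z_L − Z_0)/(Z_L + Z_0) = (260 − j430)/(560 − j430)
|Γ| = 502/706 = 0.712
VSWR = (1 + |Γ|)/(1 − |Γ|) = 1.71/0.288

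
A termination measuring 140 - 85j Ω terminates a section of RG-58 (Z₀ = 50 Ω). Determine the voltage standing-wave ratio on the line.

VSWR ≈ 3.94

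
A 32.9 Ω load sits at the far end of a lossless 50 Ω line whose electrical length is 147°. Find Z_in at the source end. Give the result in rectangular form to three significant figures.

tan(βl) = tan(147°) = -0.649
Z_in = Z_0·(Z_L + jZ_0·tanβl)/(Z_0 + jZ_L·tanβl)
     = 50·(32.9 − j32.5)/(50 − j21.4)

Z_in ≈ 39.6 − j15.6 Ω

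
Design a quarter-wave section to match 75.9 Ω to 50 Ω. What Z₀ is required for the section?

Z_qwt = √(Z_0·R_L) = √(50 × 75.9) = √3795

Z_qwt ≈ 61.6 Ω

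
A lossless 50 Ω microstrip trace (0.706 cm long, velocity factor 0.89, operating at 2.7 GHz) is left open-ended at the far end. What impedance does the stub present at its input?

λ = v/f = 0.89·c / 2.7 GHz = 0.0989 m
βl = 2π·l/λ = 2π × 0.0714 = 25.7°
tan(βl) = 0.481
For an open-ended stub, Z_in = −jZ_0·cot(βl) = −jZ_0/tan(βl)

Z_in ≈ −j104 Ω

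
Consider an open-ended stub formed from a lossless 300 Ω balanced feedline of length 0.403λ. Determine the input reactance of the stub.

X_in ≈ 430 Ω (inductive)

βl = 2π × 0.403 = 145°
tan(βl) = -0.698
For an open-ended stub, Z_in = −jZ_0·cot(βl) = −jZ_0/tan(βl)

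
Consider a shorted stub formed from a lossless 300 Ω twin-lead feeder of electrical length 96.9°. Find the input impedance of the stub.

tan(βl) = -8.26
For a shorted stub, Z_in = jZ_0·tan(βl)

Z_in ≈ −j2480 Ω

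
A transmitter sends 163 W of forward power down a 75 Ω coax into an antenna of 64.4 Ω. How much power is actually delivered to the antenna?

P_delivered ≈ 162 W

Γ = (64.4 − 75)/(64.4 + 75) = -0.076
|Γ|² = 0.00578
P_refl = |Γ|²·P_inc = 0.942 W, P_del = (1 − |Γ|²)·P_inc = 162 W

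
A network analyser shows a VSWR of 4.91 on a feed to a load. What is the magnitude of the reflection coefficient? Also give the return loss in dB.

|Γ| ≈ 0.662; return loss ≈ 3.59 dB

|Γ| = (S − 1)/(S + 1) = (4.91 − 1)/(4.91 + 1) = 3.91/5.91
RL = −20·log₁₀|Γ| = −20·log₁₀(0.662)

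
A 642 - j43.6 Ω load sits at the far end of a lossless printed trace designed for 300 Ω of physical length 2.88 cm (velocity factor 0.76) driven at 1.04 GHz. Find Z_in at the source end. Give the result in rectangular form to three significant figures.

λ = v/f = 0.76·c / 1.04 GHz = 0.219 m
βl = 2π·l/λ = 2π × 0.131 = 47.3°
tan(βl) = tan(47.3°) = 1.08
Z_in = Z_0·(Z_L + jZ_0·tanβl)/(Z_0 + jZ_L·tanβl)
     = 300·(642 + j281)/(347 + j696)

Z_in ≈ 208 − j173 Ω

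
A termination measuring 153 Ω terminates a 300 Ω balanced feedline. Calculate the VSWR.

VSWR ≈ 1.96

For a purely resistive load, VSWR = R_L/Z_0 or Z_0/R_L (whichever > 1) = 300/153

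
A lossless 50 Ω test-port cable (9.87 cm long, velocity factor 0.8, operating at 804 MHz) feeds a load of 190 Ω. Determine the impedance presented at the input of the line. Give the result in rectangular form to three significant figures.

λ = v/f = 0.8·c / 804 MHz = 0.299 m
βl = 2π·l/λ = 2π × 0.331 = 119°
tan(βl) = tan(119°) = -1.8
Z_in = Z_0·(Z_L + jZ_0·tanβl)/(Z_0 + jZ_L·tanβl)
     = 50·(190 − j90.1)/(50 − j342)

Z_in ≈ 16.9 + j25.3 Ω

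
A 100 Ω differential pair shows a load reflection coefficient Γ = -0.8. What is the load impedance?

Z_L ≈ 11.1 Ω

Z_L = Z_0·(1 + Γ)/(1 − Γ) = 100·(0.2)/(1.8)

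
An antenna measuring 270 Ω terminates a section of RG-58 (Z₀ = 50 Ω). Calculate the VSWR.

Γ = (270 − 50)/(270 + 50) = 0.688
VSWR = (1 + 0.688)/(1 − 0.688)

VSWR ≈ 5.4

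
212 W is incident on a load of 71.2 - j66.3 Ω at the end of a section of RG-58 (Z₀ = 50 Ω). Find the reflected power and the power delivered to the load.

P_reflected ≈ 53.8 W; P_delivered ≈ 158 W

|Γ| = |(21.2 − j66.3)/(121.2 − j66.3)| = 0.504
|Γ|² = 0.254
P_refl = |Γ|²·P_inc = 53.8 W, P_del = (1 − |Γ|²)·P_inc = 158 W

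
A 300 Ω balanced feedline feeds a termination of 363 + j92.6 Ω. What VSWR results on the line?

VSWR ≈ 1.4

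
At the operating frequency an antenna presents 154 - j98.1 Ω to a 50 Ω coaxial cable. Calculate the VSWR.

VSWR ≈ 4.43

Γ = (Z_L − Z_0)/(Z_L + Z_0) = (104 − j98.1)/(204 − j98.1)
|Γ| = 143/226 = 0.632
VSWR = (1 + |Γ|)/(1 − |Γ|) = 1.63/0.368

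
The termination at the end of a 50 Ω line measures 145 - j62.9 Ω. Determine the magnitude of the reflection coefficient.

|Γ| ≈ 0.556

Γ = (Z_L − Z_0)/(Z_L + Z_0) = (95 − j62.9)/(195 − j62.9)
|Γ| = 114/205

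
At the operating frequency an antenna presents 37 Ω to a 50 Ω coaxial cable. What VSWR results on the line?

Γ = (37 − 50)/(37 + 50) = -0.149
VSWR = (1 + 0.149)/(1 − 0.149)

VSWR ≈ 1.35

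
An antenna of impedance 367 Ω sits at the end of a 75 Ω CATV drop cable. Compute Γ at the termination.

Γ = (Z_L − Z_0)/(Z_L + Z_0) = (367 − 75)/(367 + 75) = 292/442

Γ = 0.661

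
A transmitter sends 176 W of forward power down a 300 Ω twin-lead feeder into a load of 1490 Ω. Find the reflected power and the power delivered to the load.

P_reflected ≈ 77.8 W; P_delivered ≈ 98.2 W

Γ = (1490 − 300)/(1490 + 300) = 0.665
|Γ|² = 0.442
P_refl = |Γ|²·P_inc = 77.8 W, P_del = (1 − |Γ|²)·P_inc = 98.2 W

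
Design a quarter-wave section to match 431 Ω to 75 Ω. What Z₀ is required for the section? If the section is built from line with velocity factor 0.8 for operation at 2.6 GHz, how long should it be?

Z_qwt = √(Z_0·R_L) = √(75 × 431) = √32320
λ = 0.8·c/f = 0.0923 m, so l = λ/4 = 0.0231 m

Z_qwt ≈ 180 Ω; length ≈ 2.31 cm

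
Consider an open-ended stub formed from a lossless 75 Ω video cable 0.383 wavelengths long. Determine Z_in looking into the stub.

βl = 2π × 0.383 = 138°
tan(βl) = -0.904
For an open-ended stub, Z_in = −jZ_0·cot(βl) = −jZ_0/tan(βl)

Z_in ≈ +j82.9 Ω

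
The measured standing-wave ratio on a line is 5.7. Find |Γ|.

|Γ| = (S − 1)/(S + 1) = (5.7 − 1)/(5.7 + 1) = 4.7/6.7

|Γ| ≈ 0.701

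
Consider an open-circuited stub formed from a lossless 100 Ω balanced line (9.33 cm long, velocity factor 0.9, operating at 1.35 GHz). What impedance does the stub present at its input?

λ = v/f = 0.9·c / 1.35 GHz = 0.2 m
βl = 2π·l/λ = 2π × 0.466 = 168°
tan(βl) = -0.214
For an open-circuited stub, Z_in = −jZ_0·cot(βl) = −jZ_0/tan(βl)

Z_in ≈ +j468 Ω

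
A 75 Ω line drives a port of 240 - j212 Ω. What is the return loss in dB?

RL ≈ 3.01 dB

Γ = (165 − j212)/(315 − j212), |Γ| = 0.708
RL = −20·log₁₀|Γ| = −20·log₁₀(0.708)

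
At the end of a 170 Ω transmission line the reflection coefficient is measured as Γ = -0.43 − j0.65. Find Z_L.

Z_L = Z_0·(1 + Γ)/(1 − Γ) = 170·(0.57 − j0.65)/(1.43 + j0.65)

Z_L ≈ 27 − j89.6 Ω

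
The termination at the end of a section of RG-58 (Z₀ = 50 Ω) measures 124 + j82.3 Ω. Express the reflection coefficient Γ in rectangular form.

Γ = (Z_L − Z_0)/(Z_L + Z_0) = (74 + j82.3)/(174 + j82.3)

Γ ≈ 0.53 + j0.222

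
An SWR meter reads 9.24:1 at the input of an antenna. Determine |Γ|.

|Γ| ≈ 0.805

|Γ| = (S − 1)/(S + 1) = (9.24 − 1)/(9.24 + 1) = 8.24/10.2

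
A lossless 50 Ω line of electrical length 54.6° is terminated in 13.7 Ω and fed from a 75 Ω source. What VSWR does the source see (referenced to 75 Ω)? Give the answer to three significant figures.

VSWR ≈ 3.5

tan(βl) = 1.41
Z_in = Z_0·(Z_L + jZ_0·tanβl)/(Z_0 + jZ_L·tanβl) = 35.5 + j56.7 Ω
Γ_s = (Z_in − Z_s)/(Z_in + Z_s) = (-39.5 + j56.7)/(111 + j56.7), |Γ_s| = 0.556
VSWR = (1 + |Γ_s|)/(1 − |Γ_s|)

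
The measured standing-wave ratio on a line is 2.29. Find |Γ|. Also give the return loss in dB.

|Γ| ≈ 0.392; return loss ≈ 8.13 dB

|Γ| = (S − 1)/(S + 1) = (2.29 − 1)/(2.29 + 1) = 1.29/3.29
RL = −20·log₁₀|Γ| = −20·log₁₀(0.392)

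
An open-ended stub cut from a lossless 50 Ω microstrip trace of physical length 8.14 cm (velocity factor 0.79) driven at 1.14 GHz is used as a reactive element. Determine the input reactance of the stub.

λ = v/f = 0.79·c / 1.14 GHz = 0.208 m
βl = 2π·l/λ = 2π × 0.392 = 141°
tan(βl) = -0.811
For an open-ended stub, Z_in = −jZ_0·cot(βl) = −jZ_0/tan(βl)

X_in ≈ 61.6 Ω (inductive)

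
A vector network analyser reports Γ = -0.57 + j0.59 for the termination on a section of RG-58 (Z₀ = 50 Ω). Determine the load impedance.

Z_L ≈ 5.81 + j21 Ω

Z_L = Z_0·(1 + Γ)/(1 − Γ) = 50·(0.43 + j0.59)/(1.57 − j0.59)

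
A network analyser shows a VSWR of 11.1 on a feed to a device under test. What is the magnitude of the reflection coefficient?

|Γ| = (S − 1)/(S + 1) = (11.1 − 1)/(11.1 + 1) = 10.1/12.1

|Γ| ≈ 0.835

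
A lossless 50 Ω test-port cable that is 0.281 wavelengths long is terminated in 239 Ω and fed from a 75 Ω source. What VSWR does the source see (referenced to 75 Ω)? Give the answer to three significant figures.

VSWR ≈ 7.02

βl = 2π × 0.281 = 101°
tan(βl) = -5.07
Z_in = Z_0·(Z_L + jZ_0·tanβl)/(Z_0 + jZ_L·tanβl) = 10.8 + j9.42 Ω
Γ_s = (Z_in − Z_s)/(Z_in + Z_s) = (-64.2 + j9.42)/(85.8 + j9.42), |Γ_s| = 0.751
VSWR = (1 + |Γ_s|)/(1 − |Γ_s|)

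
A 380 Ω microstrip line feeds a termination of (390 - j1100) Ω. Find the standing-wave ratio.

VSWR ≈ 10.1

Γ = (Z_L − Z_0)/(Z_L + Z_0) = (10 − j1100)/(770 − j1100)
|Γ| = 1100/1340 = 0.819
VSWR = (1 + |Γ|)/(1 − |Γ|) = 1.82/0.181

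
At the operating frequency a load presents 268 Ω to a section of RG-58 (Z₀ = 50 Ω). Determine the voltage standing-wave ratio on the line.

VSWR ≈ 5.36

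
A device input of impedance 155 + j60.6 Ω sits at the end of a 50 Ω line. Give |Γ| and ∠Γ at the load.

Γ ≈ 0.567 ∠ 13.5°

Γ = (Z_L − Z_0)/(Z_L + Z_0) = (105 + j60.6)/(205 + j60.6)
|Γ| = 121/214 = 0.567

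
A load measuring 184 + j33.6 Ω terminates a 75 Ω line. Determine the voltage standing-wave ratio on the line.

VSWR ≈ 2.55

Γ = (Z_L − Z_0)/(Z_L + Z_0) = (109 + j33.6)/(259 + j33.6)
|Γ| = 114/261 = 0.437
VSWR = (1 + |Γ|)/(1 − |Γ|) = 1.44/0.563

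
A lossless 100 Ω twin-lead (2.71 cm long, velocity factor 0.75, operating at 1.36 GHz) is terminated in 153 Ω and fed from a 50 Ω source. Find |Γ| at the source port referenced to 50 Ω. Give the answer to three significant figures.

|Γ| ≈ 0.309

λ = v/f = 0.75·c / 1.36 GHz = 0.165 m
βl = 2π·l/λ = 2π × 0.164 = 59°
tan(βl) = 1.66
Z_in = Z_0·(Z_L + jZ_0·tanβl)/(Z_0 + jZ_L·tanβl) = 77.1 − j29.8 Ω
Γ_s = (Z_in − Z_s)/(Z_in + Z_s) = (27.1 − j29.8)/(127 − j29.8), |Γ_s| = 0.309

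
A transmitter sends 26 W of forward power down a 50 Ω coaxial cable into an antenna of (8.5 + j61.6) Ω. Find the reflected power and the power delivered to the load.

|Γ| = |(-41.5 + j61.6)/(58.5 + j61.6)| = 0.874
|Γ|² = 0.764
P_refl = |Γ|²·P_inc = 19.9 W, P_del = (1 − |Γ|²)·P_inc = 6.12 W

P_reflected ≈ 19.9 W; P_delivered ≈ 6.12 W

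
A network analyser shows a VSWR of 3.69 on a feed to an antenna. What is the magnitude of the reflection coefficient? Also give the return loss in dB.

|Γ| ≈ 0.574; return loss ≈ 4.83 dB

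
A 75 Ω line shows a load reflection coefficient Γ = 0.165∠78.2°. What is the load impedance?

Z_L = Z_0·(1 + Γ)/(1 − Γ) = 75·(1.03 + j0.162)/(0.966 − j0.162)

Z_L ≈ 76 + j25.2 Ω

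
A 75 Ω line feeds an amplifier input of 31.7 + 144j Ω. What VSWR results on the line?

VSWR ≈ 11.4

Γ = (Z_L − Z_0)/(Z_L + Z_0) = (-43.3 + j144)/(106.7 + j144)
|Γ| = 150/179 = 0.839
VSWR = (1 + |Γ|)/(1 − |Γ|) = 1.84/0.161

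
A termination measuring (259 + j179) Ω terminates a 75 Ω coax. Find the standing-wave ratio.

VSWR ≈ 5.2

Γ = (Z_L − Z_0)/(Z_L + Z_0) = (184 + j179)/(334 + j179)
|Γ| = 257/379 = 0.677
VSWR = (1 + |Γ|)/(1 − |Γ|) = 1.68/0.323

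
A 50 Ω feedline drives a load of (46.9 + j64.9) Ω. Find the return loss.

RL ≈ 5.08 dB

Γ = (-3.1 + j64.9)/(96.9 + j64.9), |Γ| = 0.557
RL = −20·log₁₀|Γ| = −20·log₁₀(0.557)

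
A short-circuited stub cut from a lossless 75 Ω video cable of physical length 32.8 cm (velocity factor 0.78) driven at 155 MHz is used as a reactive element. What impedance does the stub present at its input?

Z_in ≈ +j359 Ω

λ = v/f = 0.78·c / 155 MHz = 1.51 m
βl = 2π·l/λ = 2π × 0.217 = 78.2°
tan(βl) = 4.79
For a short-circuited stub, Z_in = jZ_0·tan(βl)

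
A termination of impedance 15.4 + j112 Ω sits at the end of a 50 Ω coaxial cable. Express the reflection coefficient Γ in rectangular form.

Γ ≈ 0.611 + j0.666

Γ = (Z_L − Z_0)/(Z_L + Z_0) = (-34.6 + j112)/(65.4 + j112)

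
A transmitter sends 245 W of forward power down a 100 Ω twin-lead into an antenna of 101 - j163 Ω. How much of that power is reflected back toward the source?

|Γ| = |(1 − j163)/(201 − j163)| = 0.63
|Γ|² = 0.397
P_refl = |Γ|²·P_inc = 97.2 W, P_del = (1 − |Γ|²)·P_inc = 148 W

P_reflected ≈ 97.2 W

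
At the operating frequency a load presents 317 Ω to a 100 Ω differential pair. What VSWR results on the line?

VSWR ≈ 3.17

For a purely resistive load, VSWR = R_L/Z_0 or Z_0/R_L (whichever > 1) = 317/100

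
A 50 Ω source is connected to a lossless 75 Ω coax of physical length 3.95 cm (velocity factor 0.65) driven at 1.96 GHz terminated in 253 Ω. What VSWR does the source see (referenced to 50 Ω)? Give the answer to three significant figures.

λ = v/f = 0.65·c / 1.96 GHz = 0.0995 m
βl = 2π·l/λ = 2π × 0.397 = 143°
tan(βl) = -0.755
Z_in = Z_0·(Z_L + jZ_0·tanβl)/(Z_0 + jZ_L·tanβl) = 53 + j78.5 Ω
Γ_s = (Z_in − Z_s)/(Z_in + Z_s) = (3.02 + j78.5)/(103 + j78.5), |Γ_s| = 0.606
VSWR = (1 + |Γ_s|)/(1 − |Γ_s|)

VSWR ≈ 4.08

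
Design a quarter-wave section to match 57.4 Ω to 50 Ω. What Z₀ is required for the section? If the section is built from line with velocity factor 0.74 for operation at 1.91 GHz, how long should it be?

Z_qwt = √(Z_0·R_L) = √(50 × 57.4) = √2870
λ = 0.74·c/f = 0.116 m, so l = λ/4 = 0.0291 m

Z_qwt ≈ 53.6 Ω; length ≈ 2.91 cm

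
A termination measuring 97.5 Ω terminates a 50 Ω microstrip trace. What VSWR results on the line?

VSWR ≈ 1.95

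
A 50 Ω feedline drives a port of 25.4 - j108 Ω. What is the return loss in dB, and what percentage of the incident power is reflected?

RL ≈ 1.5 dB; 70.7% of incident power reflected

Γ = (-24.6 − j108)/(75.4 − j108), |Γ| = 0.841
RL = −20·log₁₀(0.841) = 1.5 dB
P_refl/P_inc = |Γ|² = 0.707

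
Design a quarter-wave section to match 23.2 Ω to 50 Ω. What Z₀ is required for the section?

Z_qwt = √(Z_0·R_L) = √(50 × 23.2) = √1160

Z_qwt ≈ 34.1 Ω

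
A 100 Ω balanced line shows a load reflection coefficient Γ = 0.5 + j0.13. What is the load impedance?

Z_L = Z_0·(1 + Γ)/(1 − Γ) = 100·(1.5 + j0.13)/(0.5 − j0.13)

Z_L ≈ 275 + j97.4 Ω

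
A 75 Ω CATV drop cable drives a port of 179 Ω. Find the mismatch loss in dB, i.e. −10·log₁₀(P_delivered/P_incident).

mismatch loss ≈ 0.797 dB

Γ = (179 − 75)/(179 + 75) = 0.409
|Γ|² = 0.168, so P_del/P_inc = 1 − |Γ|² = 0.832
ML = −10·log₁₀(1 − |Γ|²)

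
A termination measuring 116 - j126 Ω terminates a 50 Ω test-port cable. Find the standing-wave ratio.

Γ = (Z_L − Z_0)/(Z_L + Z_0) = (66 − j126)/(166 − j126)
|Γ| = 142/208 = 0.683
VSWR = (1 + |Γ|)/(1 − |Γ|) = 1.68/0.317

VSWR ≈ 5.3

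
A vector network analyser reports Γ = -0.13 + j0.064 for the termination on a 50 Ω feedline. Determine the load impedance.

Z_L = Z_0·(1 + Γ)/(1 − Γ) = 50·(0.87 + j0.064)/(1.13 − j0.064)

Z_L ≈ 38.2 + j5 Ω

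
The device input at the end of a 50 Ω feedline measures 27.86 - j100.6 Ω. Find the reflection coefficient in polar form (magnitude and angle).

Γ = (Z_L − Z_0)/(Z_L + Z_0) = (-22.14 − j100.6)/(77.86 − j100.6)
|Γ| = 103/127 = 0.81

Γ ≈ 0.81 ∠ -50.2°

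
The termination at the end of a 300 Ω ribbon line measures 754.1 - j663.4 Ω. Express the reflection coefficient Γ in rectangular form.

Γ = (Z_L − Z_0)/(Z_L + Z_0) = (454.1 − j663.4)/(1054 − j663.4)

Γ ≈ 0.592 − j0.257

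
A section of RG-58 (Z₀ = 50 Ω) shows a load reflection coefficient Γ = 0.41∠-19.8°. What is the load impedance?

Z_L = Z_0·(1 + Γ)/(1 − Γ) = 50·(1.39 − j0.139)/(0.614 + j0.139)

Z_L ≈ 105 − j35 Ω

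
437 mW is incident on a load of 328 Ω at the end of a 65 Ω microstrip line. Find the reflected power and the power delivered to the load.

P_reflected ≈ 196 mW; P_delivered ≈ 241 mW

Γ = (328 − 65)/(328 + 65) = 0.669
|Γ|² = 0.448
P_refl = |Γ|²·P_inc = 196 mW, P_del = (1 − |Γ|²)·P_inc = 241 mW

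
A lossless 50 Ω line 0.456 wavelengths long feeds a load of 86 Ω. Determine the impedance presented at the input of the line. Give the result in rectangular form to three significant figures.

Z_in ≈ 75 + j22.4 Ω

βl = 2π × 0.456 = 164°
tan(βl) = tan(164°) = -0.284
Z_in = Z_0·(Z_L + jZ_0·tanβl)/(Z_0 + jZ_L·tanβl)
     = 50·(86 − j14.2)/(50 − j24.4)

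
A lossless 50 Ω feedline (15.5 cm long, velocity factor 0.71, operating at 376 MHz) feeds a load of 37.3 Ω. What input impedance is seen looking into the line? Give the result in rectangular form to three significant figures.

Z_in ≈ 65.9 − j5.73 Ω

λ = v/f = 0.71·c / 376 MHz = 0.566 m
βl = 2π·l/λ = 2π × 0.274 = 98.5°
tan(βl) = tan(98.5°) = -6.69
Z_in = Z_0·(Z_L + jZ_0·tanβl)/(Z_0 + jZ_L·tanβl)
     = 50·(37.3 − j335)/(50 − j250)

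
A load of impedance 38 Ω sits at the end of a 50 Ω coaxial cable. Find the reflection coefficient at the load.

Γ = -0.136

Γ = (Z_L − Z_0)/(Z_L + Z_0) = (38 − 50)/(38 + 50) = -12/88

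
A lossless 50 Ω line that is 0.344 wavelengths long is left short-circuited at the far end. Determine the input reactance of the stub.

X_in ≈ -74.6 Ω (capacitive)

βl = 2π × 0.344 = 124°
tan(βl) = -1.49
For a short-circuited stub, Z_in = jZ_0·tan(βl)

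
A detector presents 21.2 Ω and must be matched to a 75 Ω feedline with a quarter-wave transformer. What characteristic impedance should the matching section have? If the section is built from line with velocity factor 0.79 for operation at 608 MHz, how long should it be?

Z_qwt = √(Z_0·R_L) = √(75 × 21.2) = √1590
λ = 0.79·c/f = 0.39 m, so l = λ/4 = 0.0975 m

Z_qwt ≈ 39.9 Ω; length ≈ 9.75 cm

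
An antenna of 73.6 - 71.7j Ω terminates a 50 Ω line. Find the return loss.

RL ≈ 5.54 dB

Γ = (23.6 − j71.7)/(123.6 − j71.7), |Γ| = 0.528
RL = −20·log₁₀|Γ| = −20·log₁₀(0.528)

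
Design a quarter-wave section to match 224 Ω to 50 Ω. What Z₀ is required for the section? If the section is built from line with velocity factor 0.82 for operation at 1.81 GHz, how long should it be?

Z_qwt = √(Z_0·R_L) = √(50 × 224) = √11200
λ = 0.82·c/f = 0.136 m, so l = λ/4 = 0.034 m

Z_qwt ≈ 106 Ω; length ≈ 3.4 cm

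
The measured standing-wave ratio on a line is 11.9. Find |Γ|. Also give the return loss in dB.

|Γ| = (S − 1)/(S + 1) = (11.9 − 1)/(11.9 + 1) = 10.9/12.9
RL = −20·log₁₀|Γ| = −20·log₁₀(0.845)

|Γ| ≈ 0.845; return loss ≈ 1.46 dB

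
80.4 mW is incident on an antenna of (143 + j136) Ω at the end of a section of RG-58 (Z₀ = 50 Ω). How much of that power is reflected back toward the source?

|Γ| = |(93 + j136)/(193 + j136)| = 0.698
|Γ|² = 0.487
P_refl = |Γ|²·P_inc = 39.2 mW, P_del = (1 − |Γ|²)·P_inc = 41.2 mW

P_reflected ≈ 39.2 mW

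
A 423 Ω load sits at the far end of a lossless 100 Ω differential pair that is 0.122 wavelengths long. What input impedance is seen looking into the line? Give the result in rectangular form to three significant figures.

Z_in ≈ 46.3 − j92.5 Ω

βl = 2π × 0.122 = 43.9°
tan(βl) = tan(43.9°) = 0.963
Z_in = Z_0·(Z_L + jZ_0·tanβl)/(Z_0 + jZ_L·tanβl)
     = 100·(423 + j96.3)/(100 + j407)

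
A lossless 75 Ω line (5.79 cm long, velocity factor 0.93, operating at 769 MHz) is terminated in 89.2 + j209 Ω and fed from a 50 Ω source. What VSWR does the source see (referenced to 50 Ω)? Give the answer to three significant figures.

VSWR ≈ 9.73

λ = v/f = 0.93·c / 769 MHz = 0.363 m
βl = 2π·l/λ = 2π × 0.16 = 57.5°
tan(βl) = 1.57
Z_in = Z_0·(Z_L + jZ_0·tanβl)/(Z_0 + jZ_L·tanβl) = 20.8 − j85.5 Ω
Γ_s = (Z_in − Z_s)/(Z_in + Z_s) = (-29.2 − j85.5)/(70.8 − j85.5), |Γ_s| = 0.814
VSWR = (1 + |Γ_s|)/(1 − |Γ_s|)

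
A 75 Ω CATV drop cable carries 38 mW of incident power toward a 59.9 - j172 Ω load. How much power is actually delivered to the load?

|Γ| = |(-15.1 − j172)/(134.9 − j172)| = 0.79
|Γ|² = 0.624
P_refl = |Γ|²·P_inc = 23.7 mW, P_del = (1 − |Γ|²)·P_inc = 14.3 mW

P_delivered ≈ 14.3 mW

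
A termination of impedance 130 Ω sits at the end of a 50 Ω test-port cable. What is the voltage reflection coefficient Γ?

Γ = 0.444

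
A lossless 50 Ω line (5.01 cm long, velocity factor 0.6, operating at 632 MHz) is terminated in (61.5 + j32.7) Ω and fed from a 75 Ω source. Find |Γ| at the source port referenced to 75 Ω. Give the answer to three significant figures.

λ = v/f = 0.6·c / 632 MHz = 0.285 m
βl = 2π·l/λ = 2π × 0.176 = 63.3°
tan(βl) = 1.99
Z_in = Z_0·(Z_L + jZ_0·tanβl)/(Z_0 + jZ_L·tanβl) = 50.1 − j31.3 Ω
Γ_s = (Z_in − Z_s)/(Z_in + Z_s) = (-24.9 − j31.3)/(125 − j31.3), |Γ_s| = 0.31

|Γ| ≈ 0.31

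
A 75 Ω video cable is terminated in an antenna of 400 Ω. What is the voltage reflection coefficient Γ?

Γ = 0.684

Γ = (Z_L − Z_0)/(Z_L + Z_0) = (400 − 75)/(400 + 75) = 325/475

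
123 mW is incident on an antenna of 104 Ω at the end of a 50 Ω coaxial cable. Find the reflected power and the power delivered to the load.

P_reflected ≈ 15.1 mW; P_delivered ≈ 108 mW

Γ = (104 − 50)/(104 + 50) = 0.351
|Γ|² = 0.123
P_refl = |Γ|²·P_inc = 15.1 mW, P_del = (1 − |Γ|²)·P_inc = 108 mW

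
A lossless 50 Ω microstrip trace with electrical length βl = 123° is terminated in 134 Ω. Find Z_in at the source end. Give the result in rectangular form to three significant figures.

tan(βl) = tan(123°) = -1.54
Z_in = Z_0·(Z_L + jZ_0·tanβl)/(Z_0 + jZ_L·tanβl)
     = 50·(134 − j77)/(50 − j206)

Z_in ≈ 25.1 + j26.4 Ω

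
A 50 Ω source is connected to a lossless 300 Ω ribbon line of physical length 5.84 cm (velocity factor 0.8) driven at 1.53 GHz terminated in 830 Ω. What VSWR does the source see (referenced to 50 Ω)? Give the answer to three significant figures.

λ = v/f = 0.8·c / 1.53 GHz = 0.157 m
βl = 2π·l/λ = 2π × 0.372 = 134°
tan(βl) = -1.03
Z_in = Z_0·(Z_L + jZ_0·tanβl)/(Z_0 + jZ_L·tanβl) = 187 + j225 Ω
Γ_s = (Z_in − Z_s)/(Z_in + Z_s) = (137 + j225)/(237 + j225), |Γ_s| = 0.806
VSWR = (1 + |Γ_s|)/(1 − |Γ_s|)

VSWR ≈ 9.3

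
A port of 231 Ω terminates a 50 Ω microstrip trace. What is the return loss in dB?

RL ≈ 3.82 dB

Γ = (231 − 50)/(231 + 50) = 0.644
RL = −20·log₁₀|Γ| = −20·log₁₀(0.644)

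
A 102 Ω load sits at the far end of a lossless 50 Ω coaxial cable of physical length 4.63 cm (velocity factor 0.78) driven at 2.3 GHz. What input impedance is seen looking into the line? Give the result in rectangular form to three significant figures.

λ = v/f = 0.78·c / 2.3 GHz = 0.102 m
βl = 2π·l/λ = 2π × 0.455 = 164°
tan(βl) = tan(164°) = -0.29
Z_in = Z_0·(Z_L + jZ_0·tanβl)/(Z_0 + jZ_L·tanβl)
     = 50·(102 − j14.5)/(50 − j29.6)

Z_in ≈ 81.9 + j34 Ω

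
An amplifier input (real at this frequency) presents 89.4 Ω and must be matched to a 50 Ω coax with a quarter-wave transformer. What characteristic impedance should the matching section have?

Z_qwt ≈ 66.9 Ω

Z_qwt = √(Z_0·R_L) = √(50 × 89.4) = √4470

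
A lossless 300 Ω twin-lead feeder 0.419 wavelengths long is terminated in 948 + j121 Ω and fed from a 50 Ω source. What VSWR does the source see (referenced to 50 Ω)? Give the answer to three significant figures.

βl = 2π × 0.419 = 151°
tan(βl) = -0.558
Z_in = Z_0·(Z_L + jZ_0·tanβl)/(Z_0 + jZ_L·tanβl) = 270 + j350 Ω
Γ_s = (Z_in − Z_s)/(Z_in + Z_s) = (220 + j350)/(320 + j350), |Γ_s| = 0.872
VSWR = (1 + |Γ_s|)/(1 − |Γ_s|)

VSWR ≈ 14.6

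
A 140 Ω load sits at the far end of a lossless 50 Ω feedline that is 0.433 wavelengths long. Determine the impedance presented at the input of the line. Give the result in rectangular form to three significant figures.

Z_in ≈ 65.4 + j59.5 Ω

βl = 2π × 0.433 = 156°
tan(βl) = tan(156°) = -0.448
Z_in = Z_0·(Z_L + jZ_0·tanβl)/(Z_0 + jZ_L·tanβl)
     = 50·(140 − j22.4)/(50 − j62.7)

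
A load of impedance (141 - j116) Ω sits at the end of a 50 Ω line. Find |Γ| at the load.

Γ = (Z_L − Z_0)/(Z_L + Z_0) = (91 − j116)/(191 − j116)
|Γ| = 147/223

|Γ| ≈ 0.66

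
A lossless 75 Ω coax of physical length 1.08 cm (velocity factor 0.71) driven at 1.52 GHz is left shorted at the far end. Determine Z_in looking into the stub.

λ = v/f = 0.71·c / 1.52 GHz = 0.14 m
βl = 2π·l/λ = 2π × 0.0771 = 27.7°
tan(βl) = 0.526
For a shorted stub, Z_in = jZ_0·tan(βl)

Z_in ≈ +j39.5 Ω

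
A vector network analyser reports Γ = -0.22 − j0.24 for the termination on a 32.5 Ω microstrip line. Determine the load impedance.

Z_L ≈ 18.8 − j10.1 Ω

Z_L = Z_0·(1 + Γ)/(1 − Γ) = 32.5·(0.78 − j0.24)/(1.22 + j0.24)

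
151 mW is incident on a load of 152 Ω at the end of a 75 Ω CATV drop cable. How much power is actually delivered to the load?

Γ = (152 − 75)/(152 + 75) = 0.339
|Γ|² = 0.115
P_refl = |Γ|²·P_inc = 17.4 mW, P_del = (1 − |Γ|²)·P_inc = 134 mW

P_delivered ≈ 134 mW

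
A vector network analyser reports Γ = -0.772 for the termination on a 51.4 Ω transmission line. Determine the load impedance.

Z_L ≈ 6.61 Ω

Z_L = Z_0·(1 + Γ)/(1 − Γ) = 51.4·(0.228)/(1.77)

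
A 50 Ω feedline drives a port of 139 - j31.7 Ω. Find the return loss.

Γ = (89 − j31.7)/(189 − j31.7), |Γ| = 0.493
RL = −20·log₁₀|Γ| = −20·log₁₀(0.493)

RL ≈ 6.14 dB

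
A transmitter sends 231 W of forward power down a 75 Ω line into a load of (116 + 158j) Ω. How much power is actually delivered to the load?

|Γ| = |(41 + j158)/(191 + j158)| = 0.659
|Γ|² = 0.434
P_refl = |Γ|²·P_inc = 100 W, P_del = (1 − |Γ|²)·P_inc = 131 W

P_delivered ≈ 131 W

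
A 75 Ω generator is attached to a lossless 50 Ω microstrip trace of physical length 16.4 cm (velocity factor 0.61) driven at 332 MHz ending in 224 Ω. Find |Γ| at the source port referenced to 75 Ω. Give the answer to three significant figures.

|Γ| ≈ 0.73

λ = v/f = 0.61·c / 332 MHz = 0.551 m
βl = 2π·l/λ = 2π × 0.298 = 107°
tan(βl) = -3.25
Z_in = Z_0·(Z_L + jZ_0·tanβl)/(Z_0 + jZ_L·tanβl) = 12.2 + j14.6 Ω
Γ_s = (Z_in − Z_s)/(Z_in + Z_s) = (-62.8 + j14.6)/(87.2 + j14.6), |Γ_s| = 0.73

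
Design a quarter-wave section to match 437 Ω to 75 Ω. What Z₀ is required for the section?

Z_qwt ≈ 181 Ω

Z_qwt = √(Z_0·R_L) = √(75 × 437) = √32780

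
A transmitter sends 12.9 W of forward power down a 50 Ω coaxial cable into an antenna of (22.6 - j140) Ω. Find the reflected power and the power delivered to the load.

P_reflected ≈ 10.6 W; P_delivered ≈ 2.34 W

|Γ| = |(-27.4 − j140)/(72.6 − j140)| = 0.905
|Γ|² = 0.818
P_refl = |Γ|²·P_inc = 10.6 W, P_del = (1 − |Γ|²)·P_inc = 2.34 W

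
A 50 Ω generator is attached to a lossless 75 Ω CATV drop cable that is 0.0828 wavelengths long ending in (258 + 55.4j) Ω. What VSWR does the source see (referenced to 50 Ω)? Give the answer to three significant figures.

βl = 2π × 0.0828 = 29.8°
tan(βl) = 0.573
Z_in = Z_0·(Z_L + jZ_0·tanβl)/(Z_0 + jZ_L·tanβl) = 81.3 − j107 Ω
Γ_s = (Z_in − Z_s)/(Z_in + Z_s) = (31.3 − j107)/(131 − j107), |Γ_s| = 0.659
VSWR = (1 + |Γ_s|)/(1 − |Γ_s|)

VSWR ≈ 4.86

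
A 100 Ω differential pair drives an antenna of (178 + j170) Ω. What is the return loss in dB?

RL ≈ 4.82 dB

Γ = (78 + j170)/(278 + j170), |Γ| = 0.574
RL = −20·log₁₀|Γ| = −20·log₁₀(0.574)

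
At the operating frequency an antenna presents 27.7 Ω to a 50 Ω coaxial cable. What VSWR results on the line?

VSWR ≈ 1.81

Γ = (27.7 − 50)/(27.7 + 50) = -0.287
VSWR = (1 + 0.287)/(1 − 0.287)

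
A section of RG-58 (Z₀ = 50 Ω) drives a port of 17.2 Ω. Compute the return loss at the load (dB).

RL ≈ 6.23 dB

Γ = (17.2 − 50)/(17.2 + 50) = -0.488
RL = −20·log₁₀|Γ| = −20·log₁₀(0.488)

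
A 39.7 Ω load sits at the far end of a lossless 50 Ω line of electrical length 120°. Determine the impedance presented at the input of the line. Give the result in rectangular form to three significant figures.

tan(βl) = tan(120°) = -1.73
Z_in = Z_0·(Z_L + jZ_0·tanβl)/(Z_0 + jZ_L·tanβl)
     = 50·(39.7 − j86.6)/(50 − j68.8)

Z_in ≈ 54.9 − j11.1 Ω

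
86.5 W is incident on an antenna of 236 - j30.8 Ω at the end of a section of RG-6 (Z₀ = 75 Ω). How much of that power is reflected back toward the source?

P_reflected ≈ 23.8 W

|Γ| = |(161 − j30.8)/(311 − j30.8)| = 0.525
|Γ|² = 0.275
P_refl = |Γ|²·P_inc = 23.8 W, P_del = (1 − |Γ|²)·P_inc = 62.7 W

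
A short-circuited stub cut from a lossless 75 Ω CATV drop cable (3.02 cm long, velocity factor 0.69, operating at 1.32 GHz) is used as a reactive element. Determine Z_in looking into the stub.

Z_in ≈ +j199 Ω

λ = v/f = 0.69·c / 1.32 GHz = 0.157 m
βl = 2π·l/λ = 2π × 0.193 = 69.3°
tan(βl) = 2.65
For a short-circuited stub, Z_in = jZ_0·tan(βl)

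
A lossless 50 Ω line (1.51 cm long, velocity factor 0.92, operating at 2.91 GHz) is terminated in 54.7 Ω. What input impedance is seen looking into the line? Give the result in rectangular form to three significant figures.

Z_in ≈ 48 − j3.93 Ω

λ = v/f = 0.92·c / 2.91 GHz = 0.0948 m
βl = 2π·l/λ = 2π × 0.159 = 57.3°
tan(βl) = tan(57.3°) = 1.56
Z_in = Z_0·(Z_L + jZ_0·tanβl)/(Z_0 + jZ_L·tanβl)
     = 50·(54.7 + j77.9)/(50 + j85.3)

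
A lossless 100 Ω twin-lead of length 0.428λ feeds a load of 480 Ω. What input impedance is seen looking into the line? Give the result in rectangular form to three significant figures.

Z_in ≈ 92.1 + j166 Ω

βl = 2π × 0.428 = 154°
tan(βl) = tan(154°) = -0.486
Z_in = Z_0·(Z_L + jZ_0·tanβl)/(Z_0 + jZ_L·tanβl)
     = 100·(480 − j48.6)/(100 − j233)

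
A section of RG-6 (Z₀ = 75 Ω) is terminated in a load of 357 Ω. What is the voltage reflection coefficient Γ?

Γ = (Z_L − Z_0)/(Z_L + Z_0) = (357 − 75)/(357 + 75) = 282/432

Γ = 0.653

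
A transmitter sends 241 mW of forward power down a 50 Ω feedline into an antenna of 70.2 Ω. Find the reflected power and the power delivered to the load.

Γ = (70.2 − 50)/(70.2 + 50) = 0.168
|Γ|² = 0.0282
P_refl = |Γ|²·P_inc = 6.81 mW, P_del = (1 − |Γ|²)·P_inc = 234 mW

P_reflected ≈ 6.81 mW; P_delivered ≈ 234 mW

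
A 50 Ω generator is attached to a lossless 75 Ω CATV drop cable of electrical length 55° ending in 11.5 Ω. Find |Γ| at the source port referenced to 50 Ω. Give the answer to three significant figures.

|Γ| ≈ 0.778

tan(βl) = 1.43
Z_in = Z_0·(Z_L + jZ_0·tanβl)/(Z_0 + jZ_L·tanβl) = 33.4 + j99.8 Ω
Γ_s = (Z_in − Z_s)/(Z_in + Z_s) = (-16.6 + j99.8)/(83.4 + j99.8), |Γ_s| = 0.778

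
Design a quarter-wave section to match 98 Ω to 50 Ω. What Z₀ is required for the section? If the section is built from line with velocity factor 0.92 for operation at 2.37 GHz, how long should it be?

Z_qwt = √(Z_0·R_L) = √(50 × 98) = √4900
λ = 0.92·c/f = 0.116 m, so l = λ/4 = 0.0291 m

Z_qwt ≈ 70 Ω; length ≈ 2.91 cm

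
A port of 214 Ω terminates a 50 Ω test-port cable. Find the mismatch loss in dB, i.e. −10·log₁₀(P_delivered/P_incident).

Γ = (214 − 50)/(214 + 50) = 0.621
|Γ|² = 0.386, so P_del/P_inc = 1 − |Γ|² = 0.614
ML = −10·log₁₀(1 − |Γ|²)

mismatch loss ≈ 2.12 dB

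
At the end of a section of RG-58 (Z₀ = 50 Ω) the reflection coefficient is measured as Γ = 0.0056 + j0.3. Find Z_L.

Z_L ≈ 42.2 + j27.8 Ω

Z_L = Z_0·(1 + Γ)/(1 − Γ) = 50·(1.01 + j0.3)/(0.994 − j0.3)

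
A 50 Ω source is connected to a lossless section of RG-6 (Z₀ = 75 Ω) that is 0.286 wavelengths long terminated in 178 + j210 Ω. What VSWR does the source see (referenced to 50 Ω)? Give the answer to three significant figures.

βl = 2π × 0.286 = 103°
tan(βl) = -4.35
Z_in = Z_0·(Z_L + jZ_0·tanβl)/(Z_0 + jZ_L·tanβl) = 12.7 + j1.11 Ω
Γ_s = (Z_in − Z_s)/(Z_in + Z_s) = (-37.3 + j1.11)/(62.7 + j1.11), |Γ_s| = 0.596
VSWR = (1 + |Γ_s|)/(1 − |Γ_s|)

VSWR ≈ 3.95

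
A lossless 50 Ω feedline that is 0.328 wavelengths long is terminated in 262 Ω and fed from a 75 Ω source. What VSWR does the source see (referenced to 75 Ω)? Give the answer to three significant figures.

VSWR ≈ 6.91

βl = 2π × 0.328 = 118°
tan(βl) = -1.87
Z_in = Z_0·(Z_L + jZ_0·tanβl)/(Z_0 + jZ_L·tanβl) = 12.1 + j25.4 Ω
Γ_s = (Z_in − Z_s)/(Z_in + Z_s) = (-62.9 + j25.4)/(87.1 + j25.4), |Γ_s| = 0.747
VSWR = (1 + |Γ_s|)/(1 − |Γ_s|)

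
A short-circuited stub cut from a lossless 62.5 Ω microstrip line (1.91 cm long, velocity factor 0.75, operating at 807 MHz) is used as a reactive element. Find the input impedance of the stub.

Z_in ≈ +j28.7 Ω

λ = v/f = 0.75·c / 807 MHz = 0.279 m
βl = 2π·l/λ = 2π × 0.0685 = 24.7°
tan(βl) = 0.459
For a short-circuited stub, Z_in = jZ_0·tan(βl)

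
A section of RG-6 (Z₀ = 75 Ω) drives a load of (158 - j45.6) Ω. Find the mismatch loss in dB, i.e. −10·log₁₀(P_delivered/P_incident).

mismatch loss ≈ 0.753 dB

Γ = (83 − j45.6)/(233 − j45.6), |Γ| = 0.399
|Γ|² = 0.159, so P_del/P_inc = 1 − |Γ|² = 0.841
ML = −10·log₁₀(1 − |Γ|²)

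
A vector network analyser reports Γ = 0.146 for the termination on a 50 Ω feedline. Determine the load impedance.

Z_L = Z_0·(1 + Γ)/(1 − Γ) = 50·(1.15)/(0.854)

Z_L ≈ 67.1 Ω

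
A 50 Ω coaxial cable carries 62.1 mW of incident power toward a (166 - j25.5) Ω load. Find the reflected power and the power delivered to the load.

P_reflected ≈ 18.5 mW; P_delivered ≈ 43.6 mW

|Γ| = |(116 − j25.5)/(216 − j25.5)| = 0.546
|Γ|² = 0.298
P_refl = |Γ|²·P_inc = 18.5 mW, P_del = (1 − |Γ|²)·P_inc = 43.6 mW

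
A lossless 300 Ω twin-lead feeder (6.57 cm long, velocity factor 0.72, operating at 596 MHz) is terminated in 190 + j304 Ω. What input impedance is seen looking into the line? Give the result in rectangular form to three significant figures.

λ = v/f = 0.72·c / 596 MHz = 0.362 m
βl = 2π·l/λ = 2π × 0.181 = 65.3°
tan(βl) = tan(65.3°) = 2.17
Z_in = Z_0·(Z_L + jZ_0·tanβl)/(Z_0 + jZ_L·tanβl)
     = 300·(190 + j955)/(-360 + j412)

Z_in ≈ 326 − j423 Ω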